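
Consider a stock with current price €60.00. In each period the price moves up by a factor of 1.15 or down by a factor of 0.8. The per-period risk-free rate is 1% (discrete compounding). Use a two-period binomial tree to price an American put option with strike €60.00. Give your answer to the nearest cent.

€5.88

Risk-neutral probability p = (1 + 0.01 − 0.8)/(1.15 − 0.8) = 0.2100/0.3500 = 0.6000
Terminal stock prices: S_uu = 79.35, S_ud = 55.2, S_dd = 38.4
Terminal payoffs (K − S): max(-19.35, 0) = 0, max(4.8, 0) = 4.8, max(21.6, 0) = 21.6
Node u (S = 69): continuation = 1/1.01·[0.6000·0.0000 + 0.4000·4.8000] = 1.9010; exercise value = 0.0000 ≤ continuation, so V_u = 1.9010
Node d (S = 48): continuation = 1/1.01·[0.6000·4.8000 + 0.4000·21.6000] = 11.4059; exercise value = 12.0000 > continuation, so V_d = 12.0000 (exercise)
Node 0 (S = 60): continuation = 1/1.01·[0.6000·1.9010 + 0.4000·12.0000] = 5.8818; exercise value = 0.0000 ≤ continuation, so V_0 = 5.8818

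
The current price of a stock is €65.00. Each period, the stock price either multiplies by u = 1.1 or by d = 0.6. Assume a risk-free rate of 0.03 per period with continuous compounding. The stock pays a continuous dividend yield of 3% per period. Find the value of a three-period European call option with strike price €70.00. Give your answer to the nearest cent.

Per-period risk-free factor R = e^0.03 = 1.0305; dividend-adjusted growth = e^(0.03−0.03) = 1.0000.
Risk-neutral probability p = (1.0000 − 0.6)/(1.1 − 0.6) = 0.4000/0.5000 = 0.8000
Terminal stock prices: S_uuu = 86.52, S_uud = 47.19, S_udd = 25.74, S_ddd = 14.04
Terminal payoffs (S − K): max(16.52, 0) = 16.52, max(-22.81, 0) = 0, max(-44.26, 0) = 0, max(-55.96, 0) = 0
Node uu (S = 78.65): V_uu = e^(−0.03)·[0.8000·16.5150 + 0.2000·0.0000] = 12.8215
Node ud (S = 42.9): V_ud = e^(−0.03)·[0.8000·0.0000 + 0.2000·0.0000] = 0.0000
Node dd (S = 23.4): V_dd = e^(−0.03)·[0.8000·0.0000 + 0.2000·0.0000] = 0.0000
Node u (S = 71.5): V_u = e^(−0.03)·[0.8000·12.8215 + 0.2000·0.0000] = 9.9541
Node d (S = 39): V_d = e^(−0.03)·[0.8000·0.0000 + 0.2000·0.0000] = 0.0000
Node 0 (S = 65): V_0 = e^(−0.03)·[0.8000·9.9541 + 0.2000·0.0000] = 7.7279

€7.73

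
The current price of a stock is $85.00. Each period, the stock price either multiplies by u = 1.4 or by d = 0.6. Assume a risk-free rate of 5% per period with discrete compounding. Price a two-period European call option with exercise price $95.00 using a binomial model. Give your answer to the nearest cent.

$20.55

Risk-neutral probability p = (1 + 0.05 − 0.6)/(1.4 − 0.6) = 0.4500/0.8000 = 0.5625
Terminal stock prices: S_uu = 166.6, S_ud = 71.4, S_dd = 30.6
Terminal payoffs (S − K): max(71.6, 0) = 71.6, max(-23.6, 0) = 0, max(-64.4, 0) = 0
Node u (S = 119): V_u = 1/1.05·[0.5625·71.6000 + 0.4375·0.0000] = 38.3571
Node d (S = 51): V_d = 1/1.05·[0.5625·0.0000 + 0.4375·0.0000] = 0.0000
Node 0 (S = 85): V_0 = 1/1.05·[0.5625·38.3571 + 0.4375·0.0000] = 20.5485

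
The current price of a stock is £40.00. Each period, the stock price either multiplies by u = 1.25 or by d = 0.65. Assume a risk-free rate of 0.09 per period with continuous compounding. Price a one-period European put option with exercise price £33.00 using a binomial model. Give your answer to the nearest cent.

Risk-neutral probability p = (e^0.09 − 0.65)/(1.25 − 0.65) = 0.4442/0.6000 = 0.7403
Terminal stock prices: S_u = 50, S_d = 26
Terminal payoffs (K − S): max(-17, 0) = 0, max(7, 0) = 7
Node 0 (S = 40): V_0 = e^(−0.09)·[0.7403·0.0000 + 0.2597·7.0000] = 1.6615

£1.66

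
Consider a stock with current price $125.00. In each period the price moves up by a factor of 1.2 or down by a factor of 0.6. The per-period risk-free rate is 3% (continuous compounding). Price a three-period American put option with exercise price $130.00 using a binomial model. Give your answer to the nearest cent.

$25.64

Risk-neutral probability p = (e^0.03 − 0.6)/(1.2 − 0.6) = 0.4305/0.6000 = 0.7174
Terminal stock prices: S_uuu = 216, S_uud = 108, S_udd = 54, S_ddd = 27
Terminal payoffs (K − S): max(-86, 0) = 0, max(22, 0) = 22, max(76, 0) = 76, max(103, 0) = 103
Node uu (S = 180): continuation = e^(−0.03)·[0.7174·0.0000 + 0.2826·22.0000] = 6.0329; exercise value = 0.0000 ≤ continuation, so V_uu = 6.0329
Node ud (S = 90): continuation = e^(−0.03)·[0.7174·22.0000 + 0.2826·76.0000] = 36.1579; exercise value = 40.0000 > continuation, so V_ud = 40.0000 (exercise)
Node dd (S = 45): continuation = e^(−0.03)·[0.7174·76.0000 + 0.2826·103.0000] = 81.1579; exercise value = 85.0000 > continuation, so V_dd = 85.0000 (exercise)
Node u (S = 150): continuation = e^(−0.03)·[0.7174·6.0329 + 0.2826·40.0000] = 15.1692; exercise value = 0.0000 ≤ continuation, so V_u = 15.1692
Node d (S = 75): continuation = e^(−0.03)·[0.7174·40.0000 + 0.2826·85.0000] = 51.1579; exercise value = 55.0000 > continuation, so V_d = 55.0000 (exercise)
Node 0 (S = 125): continuation = e^(−0.03)·[0.7174·15.1692 + 0.2826·55.0000] = 25.6435; exercise value = 5.0000 ≤ continuation, so V_0 = 25.6435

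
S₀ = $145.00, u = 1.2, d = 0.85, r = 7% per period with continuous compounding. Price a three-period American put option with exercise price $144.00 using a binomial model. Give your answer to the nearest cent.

$8.30

Risk-neutral probability p = (e^0.07 − 0.85)/(1.2 − 0.85) = 0.2225/0.3500 = 0.6357
Terminal stock prices: S_uuu = 250.6, S_uud = 177.5, S_udd = 125.7, S_ddd = 89.05
Terminal payoffs (K − S): max(-106.6, 0) = 0, max(-33.48, 0) = 0, max(18.29, 0) = 18.29, max(54.95, 0) = 54.95
Node uu (S = 208.8): continuation = e^(−0.07)·[0.6357·0.0000 + 0.3643·0.0000] = 0.0000; exercise value = 0.0000 ≤ continuation, so V_uu = 0.0000
Node ud (S = 147.9): continuation = e^(−0.07)·[0.6357·0.0000 + 0.3643·18.2850] = 6.2102; exercise value = 0.0000 ≤ continuation, so V_ud = 6.2102
Node dd (S = 104.8): continuation = e^(−0.07)·[0.6357·18.2850 + 0.3643·54.9519] = 29.5022; exercise value = 39.2375 > continuation, so V_dd = 39.2375 (exercise)
Node u (S = 174): continuation = e^(−0.07)·[0.6357·0.0000 + 0.3643·6.2102] = 2.1092; exercise value = 0.0000 ≤ continuation, so V_u = 2.1092
Node d (S = 123.2): continuation = e^(−0.07)·[0.6357·6.2102 + 0.3643·39.2375] = 17.0076; exercise value = 20.7500 > continuation, so V_d = 20.7500 (exercise)
Node 0 (S = 145): continuation = e^(−0.07)·[0.6357·2.1092 + 0.3643·20.7500] = 8.2977; exercise value = 0.0000 ≤ continuation, so V_0 = 8.2977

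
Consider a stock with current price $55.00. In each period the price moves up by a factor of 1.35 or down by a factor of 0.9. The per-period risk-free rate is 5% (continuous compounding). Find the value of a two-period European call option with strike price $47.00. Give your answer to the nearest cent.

Risk-neutral probability p = (e^0.05 − 0.9)/(1.35 − 0.9) = 0.1513/0.4500 = 0.3362
Terminal stock prices: S_uu = 100.2, S_ud = 66.83, S_dd = 44.55
Terminal payoffs (S − K): max(53.24, 0) = 53.24, max(19.83, 0) = 19.83, max(-2.45, 0) = 0
Node u (S = 74.25): V_u = e^(−0.05)·[0.3362·53.2375 + 0.6638·19.8250] = 29.5422
Node d (S = 49.5): V_d = e^(−0.05)·[0.3362·19.8250 + 0.6638·0.0000] = 6.3393
Node 0 (S = 55): V_0 = e^(−0.05)·[0.3362·29.5422 + 0.6638·6.3393] = 13.4496

$13.45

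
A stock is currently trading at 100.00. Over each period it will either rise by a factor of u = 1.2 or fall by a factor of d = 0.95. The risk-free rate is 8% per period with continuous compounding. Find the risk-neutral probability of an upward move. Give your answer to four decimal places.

Risk-neutral probability p = (e^0.08 − 0.95)/(1.2 − 0.95) = 0.1333/0.2500 = 0.5331

p = 0.5331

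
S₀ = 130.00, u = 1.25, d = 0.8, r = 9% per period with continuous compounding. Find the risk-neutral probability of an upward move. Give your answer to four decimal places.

p = 0.6537

Risk-neutral probability p = (e^0.09 − 0.8)/(1.25 − 0.8) = 0.2942/0.4500 = 0.6537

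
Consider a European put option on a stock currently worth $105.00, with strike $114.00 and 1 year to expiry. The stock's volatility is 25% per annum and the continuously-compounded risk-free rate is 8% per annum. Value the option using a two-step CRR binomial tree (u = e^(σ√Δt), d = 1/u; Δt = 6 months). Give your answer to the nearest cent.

CRR parameters: u = e^(σ√Δt) = e^(0.25·√0.5) = 1.1934, d = 1/u = 0.8380
Per-period rate: rΔt = 0.08·0.5 = 0.04, so R = e^0.04 = 1.0408
Risk-neutral probability p = (e^0.04 − 0.8380)/(1.1934 − 0.8380) = 0.2028/0.3554 = 0.5708
Terminal stock prices: S_uu = 149.5, S_ud = 105, S_dd = 73.73
Terminal payoffs (K − S): max(-35.53, 0) = 0, max(9, 0) = 9, max(40.27, 0) = 40.27
Node u (S = 125.3): V_u = e^(−0.04)·[0.5708·0.0000 + 0.4292·9.0000] = 3.7118
Node d (S = 87.99): V_d = e^(−0.04)·[0.5708·9.0000 + 0.4292·40.2702] = 21.5435
Node 0 (S = 105): V_0 = e^(−0.04)·[0.5708·3.7118 + 0.4292·21.5435] = 10.9203

$10.92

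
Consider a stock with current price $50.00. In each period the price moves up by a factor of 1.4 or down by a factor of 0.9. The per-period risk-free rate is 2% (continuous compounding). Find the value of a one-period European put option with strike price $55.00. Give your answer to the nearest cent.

$7.45

Risk-neutral probability p = (e^0.02 − 0.9)/(1.4 − 0.9) = 0.1202/0.5000 = 0.2404
Terminal stock prices: S_u = 70, S_d = 45
Terminal payoffs (K − S): max(-15, 0) = 0, max(10, 0) = 10
Node 0 (S = 50): V_0 = e^(−0.02)·[0.2404·0.0000 + 0.7596·10.0000] = 7.4456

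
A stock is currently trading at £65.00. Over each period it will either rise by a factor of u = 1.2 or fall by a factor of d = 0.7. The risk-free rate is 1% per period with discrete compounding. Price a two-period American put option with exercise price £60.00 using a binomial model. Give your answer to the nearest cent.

Risk-neutral probability p = (1 + 0.01 − 0.7)/(1.2 − 0.7) = 0.3100/0.5000 = 0.6200
Terminal stock prices: S_uu = 93.6, S_ud = 54.6, S_dd = 31.85
Terminal payoffs (K − S): max(-33.6, 0) = 0, max(5.4, 0) = 5.4, max(28.15, 0) = 28.15
Node u (S = 78): continuation = 1/1.01·[0.6200·0.0000 + 0.3800·5.4000] = 2.0317; exercise value = 0.0000 ≤ continuation, so V_u = 2.0317
Node d (S = 45.5): continuation = 1/1.01·[0.6200·5.4000 + 0.3800·28.1500] = 13.9059; exercise value = 14.5000 > continuation, so V_d = 14.5000 (exercise)
Node 0 (S = 65): continuation = 1/1.01·[0.6200·2.0317 + 0.3800·14.5000] = 6.7026; exercise value = 0.0000 ≤ continuation, so V_0 = 6.7026

£6.70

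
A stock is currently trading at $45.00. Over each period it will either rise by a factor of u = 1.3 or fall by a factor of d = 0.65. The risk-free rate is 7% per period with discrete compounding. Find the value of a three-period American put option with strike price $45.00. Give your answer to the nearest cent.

Risk-neutral probability p = (1 + 0.07 − 0.65)/(1.3 − 0.65) = 0.4200/0.6500 = 0.6462
Terminal stock prices: S_uuu = 98.87, S_uud = 49.43, S_udd = 24.72, S_ddd = 12.36
Terminal payoffs (K − S): max(-53.87, 0) = 0, max(-4.433, 0) = 0, max(20.28, 0) = 20.28, max(32.64, 0) = 32.64
Node uu (S = 76.05): continuation = 1/1.07·[0.6462·0.0000 + 0.3538·0.0000] = 0.0000; exercise value = 0.0000 ≤ continuation, so V_uu = 0.0000
Node ud (S = 38.02): continuation = 1/1.07·[0.6462·0.0000 + 0.3538·20.2837] = 6.7078; exercise value = 6.9750 > continuation, so V_ud = 6.9750 (exercise)
Node dd (S = 19.01): continuation = 1/1.07·[0.6462·20.2837 + 0.3538·32.6419] = 23.0436; exercise value = 25.9875 > continuation, so V_dd = 25.9875 (exercise)
Node u (S = 58.5): continuation = 1/1.07·[0.6462·0.0000 + 0.3538·6.9750] = 2.3066; exercise value = 0.0000 ≤ continuation, so V_u = 2.3066
Node d (S = 29.25): continuation = 1/1.07·[0.6462·6.9750 + 0.3538·25.9875] = 12.8061; exercise value = 15.7500 > continuation, so V_d = 15.7500 (exercise)
Node 0 (S = 45): continuation = 1/1.07·[0.6462·2.3066 + 0.3538·15.7500] = 6.6014; exercise value = 0.0000 ≤ continuation, so V_0 = 6.6014

$6.60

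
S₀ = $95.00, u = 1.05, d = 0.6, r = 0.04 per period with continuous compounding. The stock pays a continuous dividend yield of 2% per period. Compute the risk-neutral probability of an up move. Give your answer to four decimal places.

Per-period risk-free factor R = e^0.04 = 1.0408; dividend-adjusted growth = e^(0.04−0.02) = 1.0202.
Risk-neutral probability p = (1.0202 − 0.6)/(1.05 − 0.6) = 0.4202/0.4500 = 0.9338

p = 0.9338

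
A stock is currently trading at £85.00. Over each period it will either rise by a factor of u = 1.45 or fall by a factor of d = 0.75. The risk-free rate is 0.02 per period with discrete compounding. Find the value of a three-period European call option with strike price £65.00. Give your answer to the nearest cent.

£30.11

Risk-neutral probability p = (1 + 0.02 − 0.75)/(1.45 − 0.75) = 0.2700/0.7000 = 0.3857
Terminal stock prices: S_uuu = 259.1, S_uud = 134, S_udd = 69.33, S_ddd = 35.86
Terminal payoffs (S − K): max(194.1, 0) = 194.1, max(69.03, 0) = 69.03, max(4.328, 0) = 4.328, max(-29.14, 0) = 0
Node uu (S = 178.7): V_uu = 1/1.02·[0.3857·194.1331 + 0.6143·69.0344] = 114.9870
Node ud (S = 92.44): V_ud = 1/1.02·[0.3857·69.0344 + 0.6143·4.3281] = 28.7120
Node dd (S = 47.81): V_dd = 1/1.02·[0.3857·4.3281 + 0.6143·0.0000] = 1.6367
Node u (S = 123.2): V_u = 1/1.02·[0.3857·114.9870 + 0.6143·28.7120] = 60.7740
Node d (S = 63.75): V_d = 1/1.02·[0.3857·28.7120 + 0.6143·1.6367] = 11.8432
Node 0 (S = 85): V_0 = 1/1.02·[0.3857·60.7740 + 0.6143·11.8432] = 30.1142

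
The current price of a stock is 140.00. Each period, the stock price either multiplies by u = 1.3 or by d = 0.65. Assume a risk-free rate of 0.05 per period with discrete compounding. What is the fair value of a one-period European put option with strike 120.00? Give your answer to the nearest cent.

Risk-neutral probability p = (1 + 0.05 − 0.65)/(1.3 − 0.65) = 0.4000/0.6500 = 0.6154
Terminal stock prices: S_u = 182, S_d = 91
Terminal payoffs (K − S): max(-62, 0) = 0, max(29, 0) = 29
Node 0 (S = 140): V_0 = 1/1.05·[0.6154·0.0000 + 0.3846·29.0000] = 10.6227

10.62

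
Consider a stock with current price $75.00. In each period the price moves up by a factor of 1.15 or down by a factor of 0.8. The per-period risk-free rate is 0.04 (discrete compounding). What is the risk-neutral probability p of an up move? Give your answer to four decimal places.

p = 0.6857

Risk-neutral probability p = (1 + 0.04 − 0.8)/(1.15 − 0.8) = 0.2400/0.3500 = 0.6857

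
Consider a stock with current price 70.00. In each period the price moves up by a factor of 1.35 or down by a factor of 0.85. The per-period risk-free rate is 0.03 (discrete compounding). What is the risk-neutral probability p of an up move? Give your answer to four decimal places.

Risk-neutral probability p = (1 + 0.03 − 0.85)/(1.35 − 0.85) = 0.1800/0.5000 = 0.3600

p = 0.3600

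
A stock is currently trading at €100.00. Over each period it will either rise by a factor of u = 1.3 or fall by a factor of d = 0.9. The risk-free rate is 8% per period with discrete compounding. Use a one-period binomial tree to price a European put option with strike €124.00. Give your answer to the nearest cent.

Risk-neutral probability p = (1 + 0.08 − 0.9)/(1.3 − 0.9) = 0.1800/0.4000 = 0.4500
Terminal stock prices: S_u = 130, S_d = 90
Terminal payoffs (K − S): max(-6, 0) = 0, max(34, 0) = 34
Node 0 (S = 100): V_0 = 1/1.08·[0.4500·0.0000 + 0.5500·34.0000] = 17.3148

€17.31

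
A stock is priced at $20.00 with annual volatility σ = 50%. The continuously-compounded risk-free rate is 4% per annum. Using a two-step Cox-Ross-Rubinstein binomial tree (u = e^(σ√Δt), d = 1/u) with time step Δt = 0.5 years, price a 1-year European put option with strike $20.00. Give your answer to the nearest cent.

$3.05

CRR parameters: u = e^(σ√Δt) = e^(0.5·√0.5) = 1.4241, d = 1/u = 0.7022
Per-period rate: rΔt = 0.04·0.5 = 0.02, so R = e^0.02 = 1.0202
Risk-neutral probability p = (e^0.02 − 0.7022)/(1.4241 − 0.7022) = 0.3180/0.7219 = 0.4405
Terminal stock prices: S_uu = 40.56, S_ud = 20, S_dd = 9.861
Terminal payoffs (K − S): max(-20.56, 0) = 0, max(0, 0) = 0, max(10.14, 0) = 10.14
Node u (S = 28.48): V_u = e^(−0.02)·[0.4405·0.0000 + 0.5595·0.0000] = 0.0000
Node d (S = 14.04): V_d = e^(−0.02)·[0.4405·0.0000 + 0.5595·10.1386] = 5.5602
Node 0 (S = 20): V_0 = e^(−0.02)·[0.4405·0.0000 + 0.5595·5.5602] = 3.0493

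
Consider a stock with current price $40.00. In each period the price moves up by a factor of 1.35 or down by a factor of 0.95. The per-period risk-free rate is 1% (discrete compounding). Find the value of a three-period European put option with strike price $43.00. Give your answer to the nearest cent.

$5.19

Risk-neutral probability p = (1 + 0.01 − 0.95)/(1.35 − 0.95) = 0.0600/0.4000 = 0.1500
Terminal stock prices: S_uuu = 98.42, S_uud = 69.25, S_udd = 48.73, S_ddd = 34.29
Terminal payoffs (K − S): max(-55.42, 0) = 0, max(-26.25, 0) = 0, max(-5.735, 0) = 0, max(8.705, 0) = 8.705
Node uu (S = 72.9): V_uu = 1/1.01·[0.1500·0.0000 + 0.8500·0.0000] = 0.0000
Node ud (S = 51.3): V_ud = 1/1.01·[0.1500·0.0000 + 0.8500·0.0000] = 0.0000
Node dd (S = 36.1): V_dd = 1/1.01·[0.1500·0.0000 + 0.8500·8.7050] = 7.3260
Node u (S = 54): V_u = 1/1.01·[0.1500·0.0000 + 0.8500·0.0000] = 0.0000
Node d (S = 38): V_d = 1/1.01·[0.1500·0.0000 + 0.8500·7.3260] = 6.1654
Node 0 (S = 40): V_0 = 1/1.01·[0.1500·0.0000 + 0.8500·6.1654] = 5.1887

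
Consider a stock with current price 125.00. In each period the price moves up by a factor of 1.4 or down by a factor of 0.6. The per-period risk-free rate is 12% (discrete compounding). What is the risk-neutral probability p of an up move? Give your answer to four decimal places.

Risk-neutral probability p = (1 + 0.12 − 0.6)/(1.4 − 0.6) = 0.5200/0.8000 = 0.6500

p = 0.6500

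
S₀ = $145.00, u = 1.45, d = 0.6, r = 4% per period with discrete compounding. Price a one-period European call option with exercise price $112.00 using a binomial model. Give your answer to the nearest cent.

$48.90

Risk-neutral probability p = (1 + 0.04 − 0.6)/(1.45 − 0.6) = 0.4400/0.8500 = 0.5176
Terminal stock prices: S_u = 210.2, S_d = 87
Terminal payoffs (S − K): max(98.25, 0) = 98.25, max(-25, 0) = 0
Node 0 (S = 145): V_0 = 1/1.04·[0.5176·98.2500 + 0.4824·0.0000] = 48.9027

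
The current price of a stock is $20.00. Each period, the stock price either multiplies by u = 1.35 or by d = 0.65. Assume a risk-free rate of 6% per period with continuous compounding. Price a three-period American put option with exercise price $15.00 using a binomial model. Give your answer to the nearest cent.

$1.58

Risk-neutral probability p = (e^0.06 − 0.65)/(1.35 − 0.65) = 0.4118/0.7000 = 0.5883
Terminal stock prices: S_uuu = 49.21, S_uud = 23.69, S_udd = 11.41, S_ddd = 5.492
Terminal payoffs (K − S): max(-34.21, 0) = 0, max(-8.693, 0) = 0, max(3.592, 0) = 3.592, max(9.508, 0) = 9.508
Node uu (S = 36.45): continuation = e^(−0.06)·[0.5883·0.0000 + 0.4117·0.0000] = 0.0000; exercise value = 0.0000 ≤ continuation, so V_uu = 0.0000
Node ud (S = 17.55): continuation = e^(−0.06)·[0.5883·0.0000 + 0.4117·3.5925] = 1.3928; exercise value = 0.0000 ≤ continuation, so V_ud = 1.3928
Node dd (S = 8.45): continuation = e^(−0.06)·[0.5883·3.5925 + 0.4117·9.5075] = 5.6765; exercise value = 6.5500 > continuation, so V_dd = 6.5500 (exercise)
Node u (S = 27): continuation = e^(−0.06)·[0.5883·0.0000 + 0.4117·1.3928] = 0.5400; exercise value = 0.0000 ≤ continuation, so V_u = 0.5400
Node d (S = 13): continuation = e^(−0.06)·[0.5883·1.3928 + 0.4117·6.5500] = 3.3111; exercise value = 2.0000 ≤ continuation, so V_d = 3.3111
Node 0 (S = 20): continuation = e^(−0.06)·[0.5883·0.5400 + 0.4117·3.3111] = 1.5828; exercise value = 0.0000 ≤ continuation, so V_0 = 1.5828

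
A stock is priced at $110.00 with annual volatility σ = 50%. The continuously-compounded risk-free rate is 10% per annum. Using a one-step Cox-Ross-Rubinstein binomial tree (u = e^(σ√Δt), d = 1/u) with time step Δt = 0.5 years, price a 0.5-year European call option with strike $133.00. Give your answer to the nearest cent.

$10.88

CRR parameters: u = e^(σ√Δt) = e^(0.5·√0.5) = 1.4241, d = 1/u = 0.7022
Per-period rate: rΔt = 0.1·0.5 = 0.05, so R = e^0.05 = 1.0513
Risk-neutral probability p = (e^0.05 − 0.7022)/(1.4241 − 0.7022) = 0.3491/0.7219 = 0.4835
Terminal stock prices: S_u = 156.7, S_d = 77.24
Terminal payoffs (S − K): max(23.65, 0) = 23.65, max(-55.76, 0) = 0
Node 0 (S = 110): V_0 = e^(−0.05)·[0.4835·23.6531 + 0.5165·0.0000] = 10.8794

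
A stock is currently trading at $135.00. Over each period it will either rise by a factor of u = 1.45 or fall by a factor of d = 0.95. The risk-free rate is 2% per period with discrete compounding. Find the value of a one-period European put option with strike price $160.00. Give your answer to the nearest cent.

$26.77

Risk-neutral probability p = (1 + 0.02 − 0.95)/(1.45 − 0.95) = 0.0700/0.5000 = 0.1400
Terminal stock prices: S_u = 195.8, S_d = 128.2
Terminal payoffs (K − S): max(-35.75, 0) = 0, max(31.75, 0) = 31.75
Node 0 (S = 135): V_0 = 1/1.02·[0.1400·0.0000 + 0.8600·31.7500] = 26.7696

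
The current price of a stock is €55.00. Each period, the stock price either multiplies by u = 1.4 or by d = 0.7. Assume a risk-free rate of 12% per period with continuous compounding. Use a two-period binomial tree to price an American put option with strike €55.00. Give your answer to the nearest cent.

€5.90

Risk-neutral probability p = (e^0.12 − 0.7)/(1.4 − 0.7) = 0.4275/0.7000 = 0.6107
Terminal stock prices: S_uu = 107.8, S_ud = 53.9, S_dd = 26.95
Terminal payoffs (K − S): max(-52.8, 0) = 0, max(1.1, 0) = 1.1, max(28.05, 0) = 28.05
Node u (S = 77): continuation = e^(−0.12)·[0.6107·0.0000 + 0.3893·1.1000] = 0.3798; exercise value = 0.0000 ≤ continuation, so V_u = 0.3798
Node d (S = 38.5): continuation = e^(−0.12)·[0.6107·1.1000 + 0.3893·28.0500] = 10.2806; exercise value = 16.5000 > continuation, so V_d = 16.5000 (exercise)
Node 0 (S = 55): continuation = e^(−0.12)·[0.6107·0.3798 + 0.3893·16.5000] = 5.9027; exercise value = 0.0000 ≤ continuation, so V_0 = 5.9027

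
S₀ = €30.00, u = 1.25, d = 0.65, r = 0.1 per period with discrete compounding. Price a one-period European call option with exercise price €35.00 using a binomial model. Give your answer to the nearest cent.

€1.70

Risk-neutral probability p = (1 + 0.1 − 0.65)/(1.25 − 0.65) = 0.4500/0.6000 = 0.7500
Terminal stock prices: S_u = 37.5, S_d = 19.5
Terminal payoffs (S − K): max(2.5, 0) = 2.5, max(-15.5, 0) = 0
Node 0 (S = 30): V_0 = 1/1.1·[0.7500·2.5000 + 0.2500·0.0000] = 1.7045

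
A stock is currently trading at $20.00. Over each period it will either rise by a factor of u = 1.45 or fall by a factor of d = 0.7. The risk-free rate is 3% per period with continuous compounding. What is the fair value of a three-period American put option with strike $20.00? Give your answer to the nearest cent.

$4.47

Risk-neutral probability p = (e^0.03 − 0.7)/(1.45 − 0.7) = 0.3305/0.7500 = 0.4406
Terminal stock prices: S_uuu = 60.97, S_uud = 29.43, S_udd = 14.21, S_ddd = 6.86
Terminal payoffs (K − S): max(-40.97, 0) = 0, max(-9.435, 0) = 0, max(5.79, 0) = 5.79, max(13.14, 0) = 13.14
Node uu (S = 42.05): continuation = e^(−0.03)·[0.4406·0.0000 + 0.5594·0.0000] = 0.0000; exercise value = 0.0000 ≤ continuation, so V_uu = 0.0000
Node ud (S = 20.3): continuation = e^(−0.03)·[0.4406·0.0000 + 0.5594·5.7900] = 3.1432; exercise value = 0.0000 ≤ continuation, so V_ud = 3.1432
Node dd (S = 9.8): continuation = e^(−0.03)·[0.4406·5.7900 + 0.5594·13.1400] = 9.6089; exercise value = 10.2000 > continuation, so V_dd = 10.2000 (exercise)
Node u (S = 29): continuation = e^(−0.03)·[0.4406·0.0000 + 0.5594·3.1432] = 1.7063; exercise value = 0.0000 ≤ continuation, so V_u = 1.7063
Node d (S = 14): continuation = e^(−0.03)·[0.4406·3.1432 + 0.5594·10.2000] = 6.8812; exercise value = 6.0000 ≤ continuation, so V_d = 6.8812
Node 0 (S = 20): continuation = e^(−0.03)·[0.4406·1.7063 + 0.5594·6.8812] = 4.4651; exercise value = 0.0000 ≤ continuation, so V_0 = 4.4651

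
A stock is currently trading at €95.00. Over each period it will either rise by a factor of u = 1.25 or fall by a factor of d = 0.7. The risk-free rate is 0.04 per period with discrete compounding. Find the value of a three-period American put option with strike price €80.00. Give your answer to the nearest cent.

Risk-neutral probability p = (1 + 0.04 − 0.7)/(1.25 − 0.7) = 0.3400/0.5500 = 0.6182
Terminal stock prices: S_uuu = 185.5, S_uud = 103.9, S_udd = 58.19, S_ddd = 32.58
Terminal payoffs (K − S): max(-105.5, 0) = 0, max(-23.91, 0) = 0, max(21.81, 0) = 21.81, max(47.42, 0) = 47.42
Node uu (S = 148.4): continuation = 1/1.04·[0.6182·0.0000 + 0.3818·0.0000] = 0.0000; exercise value = 0.0000 ≤ continuation, so V_uu = 0.0000
Node ud (S = 83.12): continuation = 1/1.04·[0.6182·0.0000 + 0.3818·21.8125] = 8.0081; exercise value = 0.0000 ≤ continuation, so V_ud = 8.0081
Node dd (S = 46.55): continuation = 1/1.04·[0.6182·21.8125 + 0.3818·47.4150] = 30.3731; exercise value = 33.4500 > continuation, so V_dd = 33.4500 (exercise)
Node u (S = 118.8): continuation = 1/1.04·[0.6182·0.0000 + 0.3818·8.0081] = 2.9400; exercise value = 0.0000 ≤ continuation, so V_u = 2.9400
Node d (S = 66.5): continuation = 1/1.04·[0.6182·8.0081 + 0.3818·33.4500] = 17.0406; exercise value = 13.5000 ≤ continuation, so V_d = 17.0406
Node 0 (S = 95): continuation = 1/1.04·[0.6182·2.9400 + 0.3818·17.0406] = 8.0038; exercise value = 0.0000 ≤ continuation, so V_0 = 8.0038

€8.00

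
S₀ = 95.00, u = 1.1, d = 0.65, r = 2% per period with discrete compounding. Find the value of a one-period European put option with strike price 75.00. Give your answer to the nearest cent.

Risk-neutral probability p = (1 + 0.02 − 0.65)/(1.1 − 0.65) = 0.3700/0.4500 = 0.8222
Terminal stock prices: S_u = 104.5, S_d = 61.75
Terminal payoffs (K − S): max(-29.5, 0) = 0, max(13.25, 0) = 13.25
Node 0 (S = 95): V_0 = 1/1.02·[0.8222·0.0000 + 0.1778·13.2500] = 2.3094

2.31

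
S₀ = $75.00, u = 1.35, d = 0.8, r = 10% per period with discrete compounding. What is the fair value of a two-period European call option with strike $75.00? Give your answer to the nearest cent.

$17.63

Risk-neutral probability p = (1 + 0.1 − 0.8)/(1.35 − 0.8) = 0.3000/0.5500 = 0.5455
Terminal stock prices: S_uu = 136.7, S_ud = 81, S_dd = 48
Terminal payoffs (S − K): max(61.69, 0) = 61.69, max(6, 0) = 6, max(-27, 0) = 0
Node u (S = 101.2): V_u = 1/1.1·[0.5455·61.6875 + 0.4545·6.0000] = 33.0682
Node d (S = 60): V_d = 1/1.1·[0.5455·6.0000 + 0.4545·0.0000] = 2.9752
Node 0 (S = 75): V_0 = 1/1.1·[0.5455·33.0682 + 0.4545·2.9752] = 17.6269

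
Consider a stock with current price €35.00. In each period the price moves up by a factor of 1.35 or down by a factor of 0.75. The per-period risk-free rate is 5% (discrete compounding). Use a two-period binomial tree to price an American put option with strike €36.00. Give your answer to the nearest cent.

Risk-neutral probability p = (1 + 0.05 − 0.75)/(1.35 − 0.75) = 0.3000/0.6000 = 0.5000
Terminal stock prices: S_uu = 63.79, S_ud = 35.44, S_dd = 19.69
Terminal payoffs (K − S): max(-27.79, 0) = 0, max(0.5625, 0) = 0.5625, max(16.31, 0) = 16.31
Node u (S = 47.25): continuation = 1/1.05·[0.5000·0.0000 + 0.5000·0.5625] = 0.2679; exercise value = 0.0000 ≤ continuation, so V_u = 0.2679
Node d (S = 26.25): continuation = 1/1.05·[0.5000·0.5625 + 0.5000·16.3125] = 8.0357; exercise value = 9.7500 > continuation, so V_d = 9.7500 (exercise)
Node 0 (S = 35): continuation = 1/1.05·[0.5000·0.2679 + 0.5000·9.7500] = 4.7704; exercise value = 1.0000 ≤ continuation, so V_0 = 4.7704

€4.77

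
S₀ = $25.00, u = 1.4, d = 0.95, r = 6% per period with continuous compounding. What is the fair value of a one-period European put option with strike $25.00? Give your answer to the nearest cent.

Risk-neutral probability p = (e^0.06 − 0.95)/(1.4 − 0.95) = 0.1118/0.4500 = 0.2485
Terminal stock prices: S_u = 35, S_d = 23.75
Terminal payoffs (K − S): max(-10, 0) = 0, max(1.25, 0) = 1.25
Node 0 (S = 25): V_0 = e^(−0.06)·[0.2485·0.0000 + 0.7515·1.2500] = 0.8846

$0.88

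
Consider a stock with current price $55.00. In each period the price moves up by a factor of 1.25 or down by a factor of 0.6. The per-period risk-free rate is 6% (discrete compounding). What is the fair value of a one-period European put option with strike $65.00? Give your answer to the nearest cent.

$8.82

Risk-neutral probability p = (1 + 0.06 − 0.6)/(1.25 − 0.6) = 0.4600/0.6500 = 0.7077
Terminal stock prices: S_u = 68.75, S_d = 33
Terminal payoffs (K − S): max(-3.75, 0) = 0, max(32, 0) = 32
Node 0 (S = 55): V_0 = 1/1.06·[0.7077·0.0000 + 0.2923·32.0000] = 8.8244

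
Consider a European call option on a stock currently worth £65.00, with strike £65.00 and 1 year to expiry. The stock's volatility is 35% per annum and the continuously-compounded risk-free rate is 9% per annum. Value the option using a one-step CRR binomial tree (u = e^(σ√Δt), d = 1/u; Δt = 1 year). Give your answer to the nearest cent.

£13.57

CRR parameters: u = e^(σ√Δt) = e^(0.35·√1) = 1.4191, d = 1/u = 0.7047
Per-period rate: rΔt = 0.09·1 = 0.09, so R = e^0.09 = 1.0942
Risk-neutral probability p = (e^0.09 − 0.7047)/(1.4191 − 0.7047) = 0.3895/0.7144 = 0.5452
Terminal stock prices: S_u = 92.24, S_d = 45.8
Terminal payoffs (S − K): max(27.24, 0) = 27.24, max(-19.2, 0) = 0
Node 0 (S = 65): V_0 = e^(−0.09)·[0.5452·27.2394 + 0.4548·0.0000] = 13.5729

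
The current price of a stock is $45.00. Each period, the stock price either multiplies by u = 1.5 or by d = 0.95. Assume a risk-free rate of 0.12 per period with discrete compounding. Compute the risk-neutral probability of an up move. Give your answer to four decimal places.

p = 0.3091

Risk-neutral probability p = (1 + 0.12 − 0.95)/(1.5 − 0.95) = 0.1700/0.5500 = 0.3091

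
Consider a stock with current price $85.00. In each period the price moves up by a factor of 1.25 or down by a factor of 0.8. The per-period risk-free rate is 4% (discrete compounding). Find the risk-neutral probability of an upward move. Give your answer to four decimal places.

p = 0.5333

Risk-neutral probability p = (1 + 0.04 − 0.8)/(1.25 − 0.8) = 0.2400/0.4500 = 0.5333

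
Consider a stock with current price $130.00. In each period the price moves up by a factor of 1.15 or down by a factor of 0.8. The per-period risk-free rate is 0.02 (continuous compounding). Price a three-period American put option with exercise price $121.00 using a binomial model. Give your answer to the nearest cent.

Risk-neutral probability p = (e^0.02 − 0.8)/(1.15 − 0.8) = 0.2202/0.3500 = 0.6291
Terminal stock prices: S_uuu = 197.7, S_uud = 137.5, S_udd = 95.68, S_ddd = 66.56
Terminal payoffs (K − S): max(-76.71, 0) = 0, max(-16.54, 0) = 0, max(25.32, 0) = 25.32, max(54.44, 0) = 54.44
Node uu (S = 171.9): continuation = e^(−0.02)·[0.6291·0.0000 + 0.3709·0.0000] = 0.0000; exercise value = 0.0000 ≤ continuation, so V_uu = 0.0000
Node ud (S = 119.6): continuation = e^(−0.02)·[0.6291·0.0000 + 0.3709·25.3200] = 9.2041; exercise value = 1.4000 ≤ continuation, so V_ud = 9.2041
Node dd (S = 83.2): continuation = e^(−0.02)·[0.6291·25.3200 + 0.3709·54.4400] = 35.4040; exercise value = 37.8000 > continuation, so V_dd = 37.8000 (exercise)
Node u (S = 149.5): continuation = e^(−0.02)·[0.6291·0.0000 + 0.3709·9.2041] = 3.3458; exercise value = 0.0000 ≤ continuation, so V_u = 3.3458
Node d (S = 104): continuation = e^(−0.02)·[0.6291·9.2041 + 0.3709·37.8000] = 19.4167; exercise value = 17.0000 ≤ continuation, so V_d = 19.4167
Node 0 (S = 130): continuation = e^(−0.02)·[0.6291·3.3458 + 0.3709·19.4167] = 9.1215; exercise value = 0.0000 ≤ continuation, so V_0 = 9.1215

$9.12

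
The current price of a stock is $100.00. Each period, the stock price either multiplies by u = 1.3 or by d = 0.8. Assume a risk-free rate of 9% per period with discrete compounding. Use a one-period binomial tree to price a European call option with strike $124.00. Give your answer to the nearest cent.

$3.19

Risk-neutral probability p = (1 + 0.09 − 0.8)/(1.3 − 0.8) = 0.2900/0.5000 = 0.5800
Terminal stock prices: S_u = 130, S_d = 80
Terminal payoffs (S − K): max(6, 0) = 6, max(-44, 0) = 0
Node 0 (S = 100): V_0 = 1/1.09·[0.5800·6.0000 + 0.4200·0.0000] = 3.1927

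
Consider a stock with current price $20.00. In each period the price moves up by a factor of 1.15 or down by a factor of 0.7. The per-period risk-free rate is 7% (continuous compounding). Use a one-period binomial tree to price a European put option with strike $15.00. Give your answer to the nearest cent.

Risk-neutral probability p = (e^0.07 − 0.7)/(1.15 − 0.7) = 0.3725/0.4500 = 0.8278
Terminal stock prices: S_u = 23, S_d = 14
Terminal payoffs (K − S): max(-8, 0) = 0, max(1, 0) = 1
Node 0 (S = 20): V_0 = e^(−0.07)·[0.8278·0.0000 + 0.1722·1.0000] = 0.1606

$0.16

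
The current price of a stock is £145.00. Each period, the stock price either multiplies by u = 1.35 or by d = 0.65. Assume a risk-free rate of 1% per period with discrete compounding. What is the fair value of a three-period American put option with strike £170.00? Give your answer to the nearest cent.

Risk-neutral probability p = (1 + 0.01 − 0.65)/(1.35 − 0.65) = 0.3600/0.7000 = 0.5143
Terminal stock prices: S_uuu = 356.8, S_uud = 171.8, S_udd = 82.7, S_ddd = 39.82
Terminal payoffs (K − S): max(-186.8, 0) = 0, max(-1.771, 0) = 0, max(87.3, 0) = 87.3, max(130.2, 0) = 130.2
Node uu (S = 264.3): continuation = 1/1.01·[0.5143·0.0000 + 0.4857·0.0000] = 0.0000; exercise value = 0.0000 ≤ continuation, so V_uu = 0.0000
Node ud (S = 127.2): continuation = 1/1.01·[0.5143·0.0000 + 0.4857·87.2956] = 41.9809; exercise value = 42.7625 > continuation, so V_ud = 42.7625 (exercise)
Node dd (S = 61.26): continuation = 1/1.01·[0.5143·87.2956 + 0.4857·130.1794] = 107.0543; exercise value = 108.7375 > continuation, so V_dd = 108.7375 (exercise)
Node u (S = 195.8): continuation = 1/1.01·[0.5143·0.0000 + 0.4857·42.7625] = 20.5647; exercise value = 0.0000 ≤ continuation, so V_u = 20.5647
Node d (S = 94.25): continuation = 1/1.01·[0.5143·42.7625 + 0.4857·108.7375] = 74.0668; exercise value = 75.7500 > continuation, so V_d = 75.7500 (exercise)
Node 0 (S = 145): continuation = 1/1.01·[0.5143·20.5647 + 0.4857·75.7500] = 46.9000; exercise value = 25.0000 ≤ continuation, so V_0 = 46.9000

£46.90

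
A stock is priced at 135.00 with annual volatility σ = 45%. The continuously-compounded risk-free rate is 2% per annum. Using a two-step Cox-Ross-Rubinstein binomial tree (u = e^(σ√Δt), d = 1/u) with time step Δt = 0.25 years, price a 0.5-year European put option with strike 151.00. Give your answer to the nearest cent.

CRR parameters: u = e^(σ√Δt) = e^(0.45·√0.25) = 1.2523, d = 1/u = 0.7985
Per-period rate: rΔt = 0.02·0.25 = 0.005, so R = e^0.005 = 1.0050
Risk-neutral probability p = (e^0.005 − 0.7985)/(1.2523 − 0.7985) = 0.2065/0.4538 = 0.4550
Terminal stock prices: S_uu = 211.7, S_ud = 135, S_dd = 86.08
Terminal payoffs (K − S): max(-60.72, 0) = 0, max(16, 0) = 16, max(64.92, 0) = 64.92
Node u (S = 169.1): V_u = e^(−0.005)·[0.4550·0.0000 + 0.5450·16.0000] = 8.6760
Node d (S = 107.8): V_d = e^(−0.005)·[0.4550·16.0000 + 0.5450·64.9202] = 42.4472
Node 0 (S = 135): V_0 = e^(−0.005)·[0.4550·8.6760 + 0.5450·42.4472] = 26.9452

26.95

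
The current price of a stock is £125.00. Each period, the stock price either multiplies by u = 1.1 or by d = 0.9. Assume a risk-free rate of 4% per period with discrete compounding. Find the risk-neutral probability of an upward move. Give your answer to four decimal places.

p = 0.7000

Risk-neutral probability p = (1 + 0.04 − 0.9)/(1.1 − 0.9) = 0.1400/0.2000 = 0.7000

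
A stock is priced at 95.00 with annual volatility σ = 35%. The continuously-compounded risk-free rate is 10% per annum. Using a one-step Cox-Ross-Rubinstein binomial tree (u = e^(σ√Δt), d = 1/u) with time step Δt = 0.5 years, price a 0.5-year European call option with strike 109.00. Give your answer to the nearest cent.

6.52

CRR parameters: u = e^(σ√Δt) = e^(0.35·√0.5) = 1.2808, d = 1/u = 0.7808
Per-period rate: rΔt = 0.1·0.5 = 0.05, so R = e^0.05 = 1.0513
Risk-neutral probability p = (e^0.05 − 0.7808)/(1.2808 − 0.7808) = 0.2705/0.5000 = 0.5410
Terminal stock prices: S_u = 121.7, S_d = 74.17
Terminal payoffs (S − K): max(12.68, 0) = 12.68, max(-34.83, 0) = 0
Node 0 (S = 95): V_0 = e^(−0.05)·[0.5410·12.6763 + 0.4590·0.0000] = 6.5231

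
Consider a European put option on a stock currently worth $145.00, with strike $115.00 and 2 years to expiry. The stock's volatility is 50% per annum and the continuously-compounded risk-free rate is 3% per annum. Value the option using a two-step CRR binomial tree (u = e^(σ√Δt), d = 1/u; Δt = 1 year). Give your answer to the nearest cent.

CRR parameters: u = e^(σ√Δt) = e^(0.5·√1) = 1.6487, d = 1/u = 0.6065
Per-period rate: rΔt = 0.03·1 = 0.03, so R = e^0.03 = 1.0305
Risk-neutral probability p = (e^0.03 − 0.6065)/(1.6487 − 0.6065) = 0.4239/1.0422 = 0.4068
Terminal stock prices: S_uu = 394.2, S_ud = 145, S_dd = 53.34
Terminal payoffs (K − S): max(-279.2, 0) = 0, max(-30, 0) = 0, max(61.66, 0) = 61.66
Node u (S = 239.1): V_u = e^(−0.03)·[0.4068·0.0000 + 0.5932·0.0000] = 0.0000
Node d (S = 87.95): V_d = e^(−0.03)·[0.4068·0.0000 + 0.5932·61.6575] = 35.4965
Node 0 (S = 145): V_0 = e^(−0.03)·[0.4068·0.0000 + 0.5932·35.4965] = 20.4355

$20.44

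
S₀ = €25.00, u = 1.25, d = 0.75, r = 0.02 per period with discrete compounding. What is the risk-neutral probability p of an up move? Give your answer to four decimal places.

Risk-neutral probability p = (1 + 0.02 − 0.75)/(1.25 − 0.75) = 0.2700/0.5000 = 0.5400

p = 0.5400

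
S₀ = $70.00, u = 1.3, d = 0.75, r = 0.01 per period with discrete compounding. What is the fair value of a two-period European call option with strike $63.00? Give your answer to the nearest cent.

$14.68

Risk-neutral probability p = (1 + 0.01 − 0.75)/(1.3 − 0.75) = 0.2600/0.5500 = 0.4727
Terminal stock prices: S_uu = 118.3, S_ud = 68.25, S_dd = 39.38
Terminal payoffs (S − K): max(55.3, 0) = 55.3, max(5.25, 0) = 5.25, max(-23.62, 0) = 0
Node u (S = 91): V_u = 1/1.01·[0.4727·55.3000 + 0.5273·5.2500] = 28.6238
Node d (S = 52.5): V_d = 1/1.01·[0.4727·5.2500 + 0.5273·0.0000] = 2.4572
Node 0 (S = 70): V_0 = 1/1.01·[0.4727·28.6238 + 0.5273·2.4572] = 14.6801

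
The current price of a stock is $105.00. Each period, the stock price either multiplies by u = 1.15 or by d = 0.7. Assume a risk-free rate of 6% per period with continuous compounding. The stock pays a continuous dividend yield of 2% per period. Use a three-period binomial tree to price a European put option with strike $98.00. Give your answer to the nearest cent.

$5.36

Per-period risk-free factor R = e^0.06 = 1.0618; dividend-adjusted growth = e^(0.06−0.02) = 1.0408.
Risk-neutral probability p = (1.0408 − 0.7)/(1.15 − 0.7) = 0.3408/0.4500 = 0.7574
Terminal stock prices: S_uuu = 159.7, S_uud = 97.2, S_udd = 59.17, S_ddd = 36.01
Terminal payoffs (K − S): max(-61.69, 0) = 0, max(0.7963, 0) = 0.7963, max(38.83, 0) = 38.83, max(61.99, 0) = 61.99
Node uu (S = 138.9): V_uu = e^(−0.06)·[0.7574·0.0000 + 0.2426·0.7963] = 0.1820
Node ud (S = 84.52): V_ud = e^(−0.06)·[0.7574·0.7963 + 0.2426·38.8325] = 9.4416
Node dd (S = 51.45): V_dd = e^(−0.06)·[0.7574·38.8325 + 0.2426·61.9850] = 41.8617
Node u (S = 120.7): V_u = e^(−0.06)·[0.7574·0.1820 + 0.2426·9.4416] = 2.2873
Node d (S = 73.5): V_d = e^(−0.06)·[0.7574·9.4416 + 0.2426·41.8617] = 16.3002
Node 0 (S = 105): V_0 = e^(−0.06)·[0.7574·2.2873 + 0.2426·16.3002] = 5.3562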